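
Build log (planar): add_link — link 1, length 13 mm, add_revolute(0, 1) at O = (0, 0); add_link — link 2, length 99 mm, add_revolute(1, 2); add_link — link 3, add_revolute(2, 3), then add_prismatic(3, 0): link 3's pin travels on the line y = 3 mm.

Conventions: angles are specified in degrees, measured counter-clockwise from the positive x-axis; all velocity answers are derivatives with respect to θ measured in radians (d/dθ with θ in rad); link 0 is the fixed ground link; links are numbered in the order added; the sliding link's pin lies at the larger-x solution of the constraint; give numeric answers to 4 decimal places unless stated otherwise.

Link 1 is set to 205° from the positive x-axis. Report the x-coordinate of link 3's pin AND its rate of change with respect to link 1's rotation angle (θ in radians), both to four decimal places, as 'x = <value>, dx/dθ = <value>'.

geometry: r = 13 mm, L = 99 mm, e = 3 mm
crank pin P = (r cos θ, r sin θ) = (-11.782001, -5.494037)
h = r sin θ − e = -5.494037 − 3 = -8.494037
x = r cos θ + √(L² − h²) = -11.782001 + 98.634940 = 86.852938
dx/dθ = −r sin θ − h·r cos θ/√(L² − h²) (θ in radians; h = -8.494037) = 4.479420

x = 86.8529, dx/dθ = 4.4794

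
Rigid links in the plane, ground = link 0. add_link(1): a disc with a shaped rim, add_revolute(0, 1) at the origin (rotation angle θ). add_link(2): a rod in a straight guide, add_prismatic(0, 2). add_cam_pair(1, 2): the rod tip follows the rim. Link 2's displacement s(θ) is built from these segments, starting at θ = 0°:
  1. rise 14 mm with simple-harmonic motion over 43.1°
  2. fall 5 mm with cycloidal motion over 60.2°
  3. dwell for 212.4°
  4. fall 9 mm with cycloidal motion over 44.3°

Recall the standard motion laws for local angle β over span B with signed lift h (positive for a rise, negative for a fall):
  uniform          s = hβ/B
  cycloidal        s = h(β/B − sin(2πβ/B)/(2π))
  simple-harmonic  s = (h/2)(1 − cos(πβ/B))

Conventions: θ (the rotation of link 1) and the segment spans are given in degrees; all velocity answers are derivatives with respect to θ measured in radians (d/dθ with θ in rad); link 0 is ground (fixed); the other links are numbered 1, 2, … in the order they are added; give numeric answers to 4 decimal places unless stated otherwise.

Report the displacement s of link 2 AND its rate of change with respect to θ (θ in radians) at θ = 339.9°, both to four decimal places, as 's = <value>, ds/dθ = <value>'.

segment 1 (0° to 43.1°, simple-harmonic, h = 14) is passed completely: s = 0.0000 + (14) = 14.0000
segment 2 (43.1° to 103.3°, cycloidal, h = -5) is passed completely: s = 14.0000 + (-5) = 9.0000
segment 3 (103.3° to 315.7°, dwell): s unchanged at 9.0000
θ = 339.9° falls in segment 4 (315.7° to 360°, cycloidal, h = -9): β = 339.9 − 315.7 = 24.2°, B = 44.3°; Δs = -9·(0.5463 − sin(2π·0.5463)/(2π)) = -5.3271; s = 9.0000 − 5.3271 = 3.6729
velocity in seg [315.7°–360°] (cycloidal), θ in radians: β = 24.2° = 0.4224 rad, B = 44.3° = 0.7732 rad; ds/dθ = (h/B)(1 − cos(2πβ/B)) = ((-9)/0.7732)(1 − cos(2π·0.5463)) = -22.791879 mm/rad

s = 3.6729, ds/dθ = -22.7919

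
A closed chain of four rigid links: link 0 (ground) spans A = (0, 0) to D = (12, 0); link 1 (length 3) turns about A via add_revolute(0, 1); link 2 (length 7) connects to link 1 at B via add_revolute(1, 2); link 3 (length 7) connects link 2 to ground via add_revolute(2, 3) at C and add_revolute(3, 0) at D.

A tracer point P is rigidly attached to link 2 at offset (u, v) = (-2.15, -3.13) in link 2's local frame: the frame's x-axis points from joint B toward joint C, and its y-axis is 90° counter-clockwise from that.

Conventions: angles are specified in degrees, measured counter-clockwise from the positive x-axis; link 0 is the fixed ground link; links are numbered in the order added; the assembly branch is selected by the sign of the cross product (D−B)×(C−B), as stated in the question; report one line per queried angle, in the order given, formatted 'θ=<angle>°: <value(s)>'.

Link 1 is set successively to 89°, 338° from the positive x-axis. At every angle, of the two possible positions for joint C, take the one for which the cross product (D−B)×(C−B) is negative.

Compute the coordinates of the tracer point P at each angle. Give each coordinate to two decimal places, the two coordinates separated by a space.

A=(0,0), D=(12.00,0)
θ=89°: B = A + 3.00·(cos89°, sin89°) = (0.0524, 2.9995)
θ=89°: |BD| = 12.3184
θ=89°: circle(B,7.00) ∩ circle(D,7.00): a=6.1592, h=3.3263
θ=89°:   candidates: C₊=(6.8361,4.7259) cross=40.975; C₋=(5.2162,-1.7264) cross=-40.975
θ=89°:   branch - wants cross < 0 → take C=(5.2162,-1.7264) (cross=-40.975)
θ=89°: ex = (C−B)/|BC| = (0.7377,-0.6751); ey = (0.6751,0.7377)
θ=89°: P = B + -2.15·ex + -3.13·ey = (-3.6469,2.1421)
θ=338°: B = A + 3.00·(cos338°, sin338°) = (2.7816, -1.1238)
θ=338°: |BD| = 9.2867
θ=338°: circle(B,7.00) ∩ circle(D,7.00): a=4.6433, h=5.2383
θ=338°:   candidates: C₊=(6.7569,4.6378) cross=48.646; C₋=(8.0247,-5.7617) cross=-48.646
θ=338°:   branch - wants cross < 0 → take C=(8.0247,-5.7617) (cross=-48.646)
θ=338°: ex = (C−B)/|BC| = (0.7490,-0.6625); ey = (0.6625,0.7490)
θ=338°: P = B + -2.15·ex + -3.13·ey = (-0.9026,-2.0438)

θ=89°: -3.65 2.14
θ=338°: -0.90 -2.04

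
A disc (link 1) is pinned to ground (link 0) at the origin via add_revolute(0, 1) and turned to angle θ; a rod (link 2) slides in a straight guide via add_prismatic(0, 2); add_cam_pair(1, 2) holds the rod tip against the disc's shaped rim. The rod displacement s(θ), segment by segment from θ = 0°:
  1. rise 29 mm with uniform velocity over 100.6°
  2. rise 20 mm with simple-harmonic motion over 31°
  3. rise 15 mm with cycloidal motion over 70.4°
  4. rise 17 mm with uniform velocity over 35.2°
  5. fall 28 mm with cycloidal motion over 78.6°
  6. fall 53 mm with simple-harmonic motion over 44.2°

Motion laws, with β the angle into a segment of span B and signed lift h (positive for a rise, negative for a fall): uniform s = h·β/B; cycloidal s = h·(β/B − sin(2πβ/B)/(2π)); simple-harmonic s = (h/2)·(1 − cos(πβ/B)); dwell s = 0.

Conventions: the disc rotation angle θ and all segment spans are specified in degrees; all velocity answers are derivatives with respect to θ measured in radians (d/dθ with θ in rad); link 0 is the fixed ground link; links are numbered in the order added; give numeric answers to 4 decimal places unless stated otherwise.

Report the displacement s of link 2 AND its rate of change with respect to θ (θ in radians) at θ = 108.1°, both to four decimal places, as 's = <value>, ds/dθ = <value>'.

segment 1 (0° to 100.6°, uniform, h = 29) is passed completely: s = 0.0000 + (29) = 29.0000
θ = 108.1° falls in segment 2 (100.6° to 131.6°, simple-harmonic, h = 20): β = 108.1 − 100.6 = 7.5°, B = 31°; Δs = 20/2·(1 − cos(π·0.2419)) = 2.7521; s = 29.0000 + 2.7521 = 31.7521
velocity in seg [100.6°–131.6°] (simple-harmonic), θ in radians: β = 7.5° = 0.1309 rad, B = 31° = 0.5411 rad; ds/dθ = (πh/(2B)) sin(πβ/B) = (π·20/(2·0.5411)) sin(π·0.2419) = 40.004531 mm/rad

s = 31.7521, ds/dθ = 40.0045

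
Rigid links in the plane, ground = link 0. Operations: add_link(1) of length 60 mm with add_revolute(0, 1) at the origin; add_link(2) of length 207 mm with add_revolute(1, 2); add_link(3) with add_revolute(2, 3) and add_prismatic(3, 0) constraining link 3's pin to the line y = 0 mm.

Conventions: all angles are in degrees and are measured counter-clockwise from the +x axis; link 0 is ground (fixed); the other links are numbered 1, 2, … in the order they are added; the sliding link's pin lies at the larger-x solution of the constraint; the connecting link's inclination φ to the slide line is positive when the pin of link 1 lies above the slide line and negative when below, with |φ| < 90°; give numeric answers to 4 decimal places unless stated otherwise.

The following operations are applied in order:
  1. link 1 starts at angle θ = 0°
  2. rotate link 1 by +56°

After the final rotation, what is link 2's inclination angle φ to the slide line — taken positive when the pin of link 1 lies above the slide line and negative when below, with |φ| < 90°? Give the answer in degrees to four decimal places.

geometry: r = 60 mm, L = 207 mm, e = 0 mm; θ starts at 0°
rotate link 1 by +56°: θ ← 0° +56° = 56°
h = r sin θ − e = 49.742254 − 0 = 49.742254
sin φ = h / L = 49.742254 / 207 = 0.24030075
φ = arcsin(0.24030075) = 13.904291°

13.9043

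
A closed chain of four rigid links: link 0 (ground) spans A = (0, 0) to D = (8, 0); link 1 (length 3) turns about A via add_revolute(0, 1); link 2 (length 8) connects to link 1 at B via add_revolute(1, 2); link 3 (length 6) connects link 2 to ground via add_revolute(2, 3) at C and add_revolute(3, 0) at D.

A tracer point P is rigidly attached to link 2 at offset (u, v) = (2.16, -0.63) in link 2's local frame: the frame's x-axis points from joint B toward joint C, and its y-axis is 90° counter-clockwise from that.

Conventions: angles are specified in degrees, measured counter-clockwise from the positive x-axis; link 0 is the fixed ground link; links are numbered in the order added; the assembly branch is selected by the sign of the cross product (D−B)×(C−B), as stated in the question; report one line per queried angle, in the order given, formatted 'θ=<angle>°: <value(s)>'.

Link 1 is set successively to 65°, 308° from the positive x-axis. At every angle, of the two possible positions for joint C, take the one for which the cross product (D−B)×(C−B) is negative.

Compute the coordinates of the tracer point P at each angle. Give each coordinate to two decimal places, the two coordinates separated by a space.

A=(0,0), D=(8.00,0)
θ=65°: B = A + 3.00·(cos65°, sin65°) = (1.2679, 2.7189)
θ=65°: |BD| = 7.2605
θ=65°: circle(B,8.00) ∩ circle(D,6.00): a=5.5585, h=5.7535
θ=65°:   candidates: C₊=(8.5765,5.9722) cross=41.773; C₋=(4.2673,-4.6975) cross=-41.773
θ=65°:   branch - wants cross < 0 → take C=(4.2673,-4.6975) (cross=-41.773)
θ=65°: ex = (C−B)/|BC| = (0.3749,-0.9271); ey = (0.9271,0.3749)
θ=65°: P = B + 2.16·ex + -0.63·ey = (1.4936,0.4803)
θ=308°: B = A + 3.00·(cos308°, sin308°) = (1.8470, -2.3640)
θ=308°: |BD| = 6.5915
θ=308°: circle(B,8.00) ∩ circle(D,6.00): a=5.4197, h=5.8845
θ=308°:   candidates: C₊=(4.7957,5.0727) cross=38.788; C₋=(9.0166,-5.9133) cross=-38.788
θ=308°:   branch - wants cross < 0 → take C=(9.0166,-5.9133) (cross=-38.788)
θ=308°: ex = (C−B)/|BC| = (0.8962,-0.4437); ey = (0.4437,0.8962)
θ=308°: P = B + 2.16·ex + -0.63·ey = (3.5033,-3.8869)

θ=65°: 1.49 0.48
θ=308°: 3.50 -3.89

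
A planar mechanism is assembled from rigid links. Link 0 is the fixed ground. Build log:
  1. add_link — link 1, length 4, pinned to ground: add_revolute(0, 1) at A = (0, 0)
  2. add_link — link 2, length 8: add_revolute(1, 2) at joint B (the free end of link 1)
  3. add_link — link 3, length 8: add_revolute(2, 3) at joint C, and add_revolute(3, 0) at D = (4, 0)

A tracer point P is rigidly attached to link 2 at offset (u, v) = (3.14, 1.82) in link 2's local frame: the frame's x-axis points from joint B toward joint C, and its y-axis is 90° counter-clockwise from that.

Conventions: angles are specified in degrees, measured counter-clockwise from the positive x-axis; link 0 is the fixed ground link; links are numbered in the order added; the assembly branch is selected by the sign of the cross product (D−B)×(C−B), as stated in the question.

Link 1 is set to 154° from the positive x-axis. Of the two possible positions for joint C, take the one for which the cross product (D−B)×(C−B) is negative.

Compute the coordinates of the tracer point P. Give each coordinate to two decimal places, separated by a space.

A=(0,0), D=(4.00,0)
B = A + 4.00·(cos154°, sin154°) = (-3.5952, 1.7535)
|BD| = 7.7950
circle(B,8.00) ∩ circle(D,8.00): a=3.8975, h=6.9864
  candidates: C₊=(1.7740,7.6841) cross=54.459; C₋=(-1.3692,-5.9306) cross=-54.459
  branch - wants cross < 0 → take C=(-1.3692,-5.9306) (cross=-54.459)
ex = (C−B)/|BC| = (0.2782,-0.9605); ey = (0.9605,0.2782)
P = B + 3.14·ex + 1.82·ey = (-0.9733,-0.7561)

-0.97 -0.76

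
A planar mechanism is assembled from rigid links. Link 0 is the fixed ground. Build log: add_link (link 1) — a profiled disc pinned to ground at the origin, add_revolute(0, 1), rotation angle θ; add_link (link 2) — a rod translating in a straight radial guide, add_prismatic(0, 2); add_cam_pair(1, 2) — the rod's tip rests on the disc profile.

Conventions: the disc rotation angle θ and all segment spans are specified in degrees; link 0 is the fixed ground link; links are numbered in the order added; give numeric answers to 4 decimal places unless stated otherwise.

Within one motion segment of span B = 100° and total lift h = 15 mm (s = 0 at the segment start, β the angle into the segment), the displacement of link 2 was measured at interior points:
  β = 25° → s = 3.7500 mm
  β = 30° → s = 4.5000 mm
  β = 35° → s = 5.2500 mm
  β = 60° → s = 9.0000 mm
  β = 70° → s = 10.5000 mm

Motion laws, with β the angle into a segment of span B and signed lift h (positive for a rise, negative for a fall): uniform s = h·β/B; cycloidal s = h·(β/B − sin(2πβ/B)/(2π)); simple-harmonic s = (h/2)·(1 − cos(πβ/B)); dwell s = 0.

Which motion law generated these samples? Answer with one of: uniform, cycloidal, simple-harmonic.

candidates at β/B = r: uniform s = h·r (linear in β); cycloidal s = h·(r − sin(2πr)/(2π)); simple-harmonic s = (h/2)(1 − cos(πr))
β=25°: printed 3.7500 | uniform 3.7500, cycloidal 1.3627, simple-harmonic 2.1967
β=30°: printed 4.5000 | uniform 4.5000, cycloidal 2.2295, simple-harmonic 3.0916
β=35°: printed 5.2500 | uniform 5.2500, cycloidal 3.3186, simple-harmonic 4.0951
β=60°: printed 9.0000 | uniform 9.0000, cycloidal 10.4032, simple-harmonic 9.8176
β=70°: printed 10.5000 | uniform 10.5000, cycloidal 12.7705, simple-harmonic 11.9084
only one law matches every sample → uniform

uniform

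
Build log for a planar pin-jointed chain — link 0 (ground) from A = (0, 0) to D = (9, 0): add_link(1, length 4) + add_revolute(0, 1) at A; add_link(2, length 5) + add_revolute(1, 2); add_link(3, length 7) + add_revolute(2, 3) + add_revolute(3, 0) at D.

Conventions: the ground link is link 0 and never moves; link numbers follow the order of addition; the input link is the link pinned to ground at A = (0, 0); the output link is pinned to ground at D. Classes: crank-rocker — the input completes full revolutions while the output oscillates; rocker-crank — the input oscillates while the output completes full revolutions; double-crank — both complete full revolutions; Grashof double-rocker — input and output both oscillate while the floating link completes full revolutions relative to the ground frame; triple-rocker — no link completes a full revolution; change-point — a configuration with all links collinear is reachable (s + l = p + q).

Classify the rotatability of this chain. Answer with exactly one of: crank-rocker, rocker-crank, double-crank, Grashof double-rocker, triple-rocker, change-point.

lengths: ground=9, input=4, coupler=5, output=7
sorted: s=4 (shortest), l=9 (longest), p+q=12
s + l = 13 vs p + q = 12
s + l > p + q → non-Grashof → no link fully rotates → triple-rocker

triple-rocker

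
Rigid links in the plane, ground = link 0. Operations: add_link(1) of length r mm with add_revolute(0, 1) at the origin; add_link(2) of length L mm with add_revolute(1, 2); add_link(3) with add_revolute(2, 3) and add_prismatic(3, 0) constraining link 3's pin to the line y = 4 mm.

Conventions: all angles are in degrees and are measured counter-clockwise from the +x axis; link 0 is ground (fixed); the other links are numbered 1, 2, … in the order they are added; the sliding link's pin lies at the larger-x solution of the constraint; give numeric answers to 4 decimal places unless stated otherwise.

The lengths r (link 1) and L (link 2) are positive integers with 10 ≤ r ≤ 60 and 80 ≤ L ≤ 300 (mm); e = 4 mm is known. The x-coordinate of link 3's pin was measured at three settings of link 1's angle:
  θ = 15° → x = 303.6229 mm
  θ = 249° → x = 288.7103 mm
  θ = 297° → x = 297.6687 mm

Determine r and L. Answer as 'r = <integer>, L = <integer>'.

constraint per measurement: (x − r cos θ)² + (r sin θ − e)² = L²
subtracting the θ₁ and θ₂ equations cancels the r² and L² terms:
r = (x₁² − x₂²) / (2[(x₁cos θ₁ + e sin θ₁) − (x₂cos θ₂ + e sin θ₂)]) = 11.0000 → r = 11
L² = (x₁ − r cos θ₁)² + (r sin θ₁ − e)² = 85848.9909 → L = 293.0000 → L = 293
check at θ₃=297°: x = 297.6687 (printed 297.6687) ✓

r = 11, L = 293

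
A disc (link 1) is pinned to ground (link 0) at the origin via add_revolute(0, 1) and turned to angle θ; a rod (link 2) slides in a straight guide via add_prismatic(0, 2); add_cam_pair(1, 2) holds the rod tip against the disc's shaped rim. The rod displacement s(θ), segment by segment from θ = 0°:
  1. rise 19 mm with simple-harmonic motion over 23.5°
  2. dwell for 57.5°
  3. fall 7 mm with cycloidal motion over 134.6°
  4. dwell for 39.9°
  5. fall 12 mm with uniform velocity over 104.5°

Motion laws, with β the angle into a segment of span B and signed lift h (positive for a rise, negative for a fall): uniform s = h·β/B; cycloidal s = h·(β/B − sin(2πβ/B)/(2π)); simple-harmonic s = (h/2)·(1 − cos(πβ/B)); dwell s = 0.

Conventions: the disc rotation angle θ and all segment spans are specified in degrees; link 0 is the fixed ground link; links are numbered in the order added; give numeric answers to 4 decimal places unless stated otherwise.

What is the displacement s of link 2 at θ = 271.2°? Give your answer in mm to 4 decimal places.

segment 1 (0° to 23.5°, simple-harmonic, h = 19) is passed completely: s = 0.0000 + (19) = 19.0000
segment 2 (23.5° to 81°, dwell): s unchanged at 19.0000
segment 3 (81° to 215.6°, cycloidal, h = -7) is passed completely: s = 19.0000 + (-7) = 12.0000
segment 4 (215.6° to 255.5°, dwell): s unchanged at 12.0000
θ = 271.2° falls in segment 5 (255.5° to 360°, uniform, h = -12): β = 271.2 − 255.5 = 15.7°, B = 104.5°; Δs = -12·15.7/104.5 = -1.8029; s = 12.0000 − 1.8029 = 10.1971

10.1971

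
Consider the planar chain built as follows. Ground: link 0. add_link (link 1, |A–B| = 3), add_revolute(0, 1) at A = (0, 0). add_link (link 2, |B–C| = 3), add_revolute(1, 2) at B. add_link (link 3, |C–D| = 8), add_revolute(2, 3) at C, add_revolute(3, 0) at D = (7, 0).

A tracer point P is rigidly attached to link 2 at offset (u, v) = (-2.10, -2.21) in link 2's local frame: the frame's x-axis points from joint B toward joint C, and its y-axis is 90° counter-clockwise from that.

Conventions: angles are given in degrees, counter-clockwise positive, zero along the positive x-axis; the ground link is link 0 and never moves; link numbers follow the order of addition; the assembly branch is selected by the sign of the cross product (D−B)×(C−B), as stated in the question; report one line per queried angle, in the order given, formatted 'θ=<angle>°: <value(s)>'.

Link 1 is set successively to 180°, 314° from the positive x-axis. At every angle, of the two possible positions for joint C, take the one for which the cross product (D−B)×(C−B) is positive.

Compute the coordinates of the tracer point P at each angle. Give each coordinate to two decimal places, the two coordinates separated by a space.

A=(0,0), D=(7.00,0)
θ=180°: B = A + 3.00·(cos180°, sin180°) = (-3.0000, 0.0000)
θ=180°: |BD| = 10.0000
θ=180°: circle(B,3.00) ∩ circle(D,8.00): a=2.2500, h=1.9843
θ=180°:   candidates: C₊=(-0.7500,1.9843) cross=19.843; C₋=(-0.7500,-1.9843) cross=-19.843
θ=180°:   branch + wants cross > 0 → take C=(-0.7500,1.9843) (cross=19.843)
θ=180°: ex = (C−B)/|BC| = (0.7500,0.6614); ey = (-0.6614,0.7500)
θ=180°: P = B + -2.10·ex + -2.21·ey = (-3.1132,-3.0465)
θ=314°: B = A + 3.00·(cos314°, sin314°) = (2.0840, -2.1580)
θ=314°: |BD| = 5.3688
θ=314°: circle(B,3.00) ∩ circle(D,8.00): a=-2.4377, h=1.7485
θ=314°:   candidates: C₊=(-0.8510,-1.5368) cross=9.388; C₋=(0.5547,-4.7390) cross=-9.388
θ=314°:   branch + wants cross > 0 → take C=(-0.8510,-1.5368) (cross=9.388)
θ=314°: ex = (C−B)/|BC| = (-0.9783,0.2071); ey = (-0.2071,-0.9783)
θ=314°: P = B + -2.10·ex + -2.21·ey = (4.5961,-0.4308)

θ=180°: -3.11 -3.05
θ=314°: 4.60 -0.43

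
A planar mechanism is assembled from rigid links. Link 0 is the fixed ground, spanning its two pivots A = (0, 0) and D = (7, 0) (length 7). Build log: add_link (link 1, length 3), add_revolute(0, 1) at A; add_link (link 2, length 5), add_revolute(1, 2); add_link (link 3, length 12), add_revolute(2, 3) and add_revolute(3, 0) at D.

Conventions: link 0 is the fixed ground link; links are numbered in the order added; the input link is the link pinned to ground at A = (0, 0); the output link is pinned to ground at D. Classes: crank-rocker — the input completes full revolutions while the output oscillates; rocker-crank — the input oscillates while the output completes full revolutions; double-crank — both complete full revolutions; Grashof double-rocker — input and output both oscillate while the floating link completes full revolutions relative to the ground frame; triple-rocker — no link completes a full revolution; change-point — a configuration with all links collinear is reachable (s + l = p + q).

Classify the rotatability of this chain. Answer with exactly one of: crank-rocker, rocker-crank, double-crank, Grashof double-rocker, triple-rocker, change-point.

lengths: ground=7, input=3, coupler=5, output=12
sorted: s=3 (shortest), l=12 (longest), p+q=12
s + l = 15 vs p + q = 12
s + l > p + q → non-Grashof → no link fully rotates → triple-rocker

triple-rocker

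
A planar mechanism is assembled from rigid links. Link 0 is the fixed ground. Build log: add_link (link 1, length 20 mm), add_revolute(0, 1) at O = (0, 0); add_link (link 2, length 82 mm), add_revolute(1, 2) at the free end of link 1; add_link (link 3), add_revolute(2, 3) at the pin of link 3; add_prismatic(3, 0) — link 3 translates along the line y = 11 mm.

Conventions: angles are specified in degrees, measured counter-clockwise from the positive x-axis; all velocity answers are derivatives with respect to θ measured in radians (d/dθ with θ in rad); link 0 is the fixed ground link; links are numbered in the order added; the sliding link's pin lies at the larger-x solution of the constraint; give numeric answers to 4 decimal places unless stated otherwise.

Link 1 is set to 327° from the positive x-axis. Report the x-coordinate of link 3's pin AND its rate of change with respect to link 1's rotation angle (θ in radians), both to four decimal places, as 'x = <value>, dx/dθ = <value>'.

geometry: r = 20 mm, L = 82 mm, e = 11 mm
crank pin P = (r cos θ, r sin θ) = (16.773411, -10.892781)
h = r sin θ − e = -10.892781 − 11 = -21.892781
x = r cos θ + √(L² − h²) = 16.773411 + 79.023453 = 95.796865
dx/dθ = −r sin θ − h·r cos θ/√(L² − h²) (θ in radians; h = -21.892781) = 15.539713

x = 95.7969, dx/dθ = 15.5397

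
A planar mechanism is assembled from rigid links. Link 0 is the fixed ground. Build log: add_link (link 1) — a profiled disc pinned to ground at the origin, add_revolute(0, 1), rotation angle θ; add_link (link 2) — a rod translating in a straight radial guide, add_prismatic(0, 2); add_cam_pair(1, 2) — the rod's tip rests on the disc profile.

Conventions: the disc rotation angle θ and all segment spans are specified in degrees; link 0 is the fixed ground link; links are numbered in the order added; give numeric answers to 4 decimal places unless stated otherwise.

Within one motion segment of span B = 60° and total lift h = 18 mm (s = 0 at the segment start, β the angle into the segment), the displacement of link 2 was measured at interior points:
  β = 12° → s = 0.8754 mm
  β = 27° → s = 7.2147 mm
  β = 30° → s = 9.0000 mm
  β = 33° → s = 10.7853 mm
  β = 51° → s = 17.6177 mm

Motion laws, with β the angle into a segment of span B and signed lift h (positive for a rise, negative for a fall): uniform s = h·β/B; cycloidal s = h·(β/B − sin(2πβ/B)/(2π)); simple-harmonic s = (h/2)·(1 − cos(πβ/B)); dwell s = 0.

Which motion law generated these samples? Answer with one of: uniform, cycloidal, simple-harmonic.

candidates at β/B = r: uniform s = h·r (linear in β); cycloidal s = h·(r − sin(2πr)/(2π)); simple-harmonic s = (h/2)(1 − cos(πr))
β=12°: printed 0.8754 | uniform 3.6000, cycloidal 0.8754, simple-harmonic 1.7188
β=27°: printed 7.2147 | uniform 8.1000, cycloidal 7.2147, simple-harmonic 7.5921
β=30°: printed 9.0000 | uniform 9.0000, cycloidal 9.0000, simple-harmonic 9.0000
β=33°: printed 10.7853 | uniform 9.9000, cycloidal 10.7853, simple-harmonic 10.4079
β=51°: printed 17.6177 | uniform 15.3000, cycloidal 17.6177, simple-harmonic 17.0191
only one law matches every sample → cycloidal

cycloidal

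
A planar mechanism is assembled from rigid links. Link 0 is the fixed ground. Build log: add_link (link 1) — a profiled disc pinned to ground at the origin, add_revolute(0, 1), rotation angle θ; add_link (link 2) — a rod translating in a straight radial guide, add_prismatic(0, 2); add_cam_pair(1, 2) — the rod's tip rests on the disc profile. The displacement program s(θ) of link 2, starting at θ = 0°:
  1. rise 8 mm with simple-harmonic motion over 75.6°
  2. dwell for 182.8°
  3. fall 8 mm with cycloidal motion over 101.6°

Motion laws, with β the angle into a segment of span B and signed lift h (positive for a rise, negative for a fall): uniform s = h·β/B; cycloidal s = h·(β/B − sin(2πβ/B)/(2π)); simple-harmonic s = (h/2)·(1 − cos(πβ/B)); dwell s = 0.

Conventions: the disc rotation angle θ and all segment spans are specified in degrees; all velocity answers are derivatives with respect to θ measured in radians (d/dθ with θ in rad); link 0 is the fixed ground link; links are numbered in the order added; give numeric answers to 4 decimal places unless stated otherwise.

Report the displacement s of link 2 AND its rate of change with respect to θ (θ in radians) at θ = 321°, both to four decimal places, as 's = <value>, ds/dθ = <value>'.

seg 1 [0°–75.6°] simple-harmonic, h=8: full span → s += 8 → s = 8.0000
seg 2 [75.6°–258.4°] dwell: s stays 8.0000
seg 3 [258.4°–360°] cycloidal, h=-8: θ=321° here. β=62.6, B=101.6. -8·(0.6161 − sin(2π·0.6161)/(2π)) = -5.7780 → s = 2.2220
velocity in seg [258.4°–360°] (cycloidal), θ in radians: β = 62.6° = 1.0926 rad, B = 101.6° = 1.7733 rad; ds/dθ = (h/B)(1 − cos(2πβ/B)) = ((-8)/1.7733)(1 − cos(2π·0.6161)) = -7.874099 mm/rad

s = 2.2220, ds/dθ = -7.8741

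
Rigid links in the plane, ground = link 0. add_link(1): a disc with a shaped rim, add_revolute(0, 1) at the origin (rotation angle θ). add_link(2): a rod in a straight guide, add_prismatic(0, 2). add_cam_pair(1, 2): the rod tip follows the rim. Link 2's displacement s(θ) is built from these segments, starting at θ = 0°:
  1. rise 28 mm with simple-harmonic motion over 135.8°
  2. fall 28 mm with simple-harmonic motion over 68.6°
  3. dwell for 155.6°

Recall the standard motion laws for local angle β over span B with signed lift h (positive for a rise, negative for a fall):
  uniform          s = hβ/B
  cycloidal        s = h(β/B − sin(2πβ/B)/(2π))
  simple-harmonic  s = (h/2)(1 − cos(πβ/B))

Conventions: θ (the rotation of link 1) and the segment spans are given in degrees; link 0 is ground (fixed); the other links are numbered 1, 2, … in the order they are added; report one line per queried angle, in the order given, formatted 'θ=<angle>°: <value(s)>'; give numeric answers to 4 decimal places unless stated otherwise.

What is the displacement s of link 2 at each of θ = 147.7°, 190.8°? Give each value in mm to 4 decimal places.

segment 1 (0° to 135.8°, simple-harmonic, h = 28) is passed completely: s = 0.0000 + (28) = 28.0000
θ = 147.7° falls in segment 2 (135.8° to 204.4°, simple-harmonic, h = -28): β = 147.7 − 135.8 = 11.9°, B = 68.6°; Δs = -28/2·(1 − cos(π·0.1735)) = -2.0280; s = 28.0000 − 2.0280 = 25.9720
θ = 190.8° falls in segment 2 (135.8° to 204.4°, simple-harmonic, h = -28): β = 190.8 − 135.8 = 55°, B = 68.6°; Δs = -28/2·(1 − cos(π·0.8017)) = -25.3713; s = 28.0000 − 25.3713 = 2.6287

θ=147.7°: 25.9720
θ=190.8°: 2.6287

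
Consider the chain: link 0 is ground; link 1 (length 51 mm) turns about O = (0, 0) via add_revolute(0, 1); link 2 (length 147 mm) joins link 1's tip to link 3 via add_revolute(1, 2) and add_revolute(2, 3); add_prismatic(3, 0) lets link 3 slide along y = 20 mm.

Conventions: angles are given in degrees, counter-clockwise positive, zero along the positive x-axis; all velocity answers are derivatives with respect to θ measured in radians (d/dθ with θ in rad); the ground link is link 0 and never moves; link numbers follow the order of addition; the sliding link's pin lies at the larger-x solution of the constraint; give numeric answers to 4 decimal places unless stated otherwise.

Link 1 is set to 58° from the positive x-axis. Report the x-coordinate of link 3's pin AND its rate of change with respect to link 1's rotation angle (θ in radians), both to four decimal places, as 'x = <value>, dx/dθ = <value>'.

geometry: r = 51 mm, L = 147 mm, e = 20 mm
crank pin P = (r cos θ, r sin θ) = (27.025882, 43.250453)
h = r sin θ − e = 43.250453 − 20 = 23.250453
x = r cos θ + √(L² − h²) = 27.025882 + 145.149635 = 172.175517
dx/dθ = −r sin θ − h·r cos θ/√(L² − h²) (θ in radians; h = 23.250453) = -47.579530

x = 172.1755, dx/dθ = -47.5795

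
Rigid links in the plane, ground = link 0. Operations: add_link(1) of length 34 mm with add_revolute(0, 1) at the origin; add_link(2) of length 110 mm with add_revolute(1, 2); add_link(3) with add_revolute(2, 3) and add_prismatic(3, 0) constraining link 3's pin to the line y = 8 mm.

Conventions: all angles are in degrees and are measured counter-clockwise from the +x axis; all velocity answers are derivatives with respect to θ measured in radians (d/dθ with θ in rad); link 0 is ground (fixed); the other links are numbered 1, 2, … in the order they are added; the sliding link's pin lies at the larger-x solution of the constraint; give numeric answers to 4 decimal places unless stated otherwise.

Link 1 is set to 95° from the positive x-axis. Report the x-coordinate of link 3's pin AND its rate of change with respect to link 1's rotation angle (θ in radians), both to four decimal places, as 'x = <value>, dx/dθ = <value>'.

geometry: r = 34 mm, L = 110 mm, e = 8 mm
crank pin P = (r cos θ, r sin θ) = (-2.963295, 33.870620)
h = r sin θ − e = 33.870620 − 8 = 25.870620
x = r cos θ + √(L² − h²) = -2.963295 + 106.914503 = 103.951208
dx/dθ = −r sin θ − h·r cos θ/√(L² − h²) (θ in radians; h = 25.870620) = -33.153577

x = 103.9512, dx/dθ = -33.1536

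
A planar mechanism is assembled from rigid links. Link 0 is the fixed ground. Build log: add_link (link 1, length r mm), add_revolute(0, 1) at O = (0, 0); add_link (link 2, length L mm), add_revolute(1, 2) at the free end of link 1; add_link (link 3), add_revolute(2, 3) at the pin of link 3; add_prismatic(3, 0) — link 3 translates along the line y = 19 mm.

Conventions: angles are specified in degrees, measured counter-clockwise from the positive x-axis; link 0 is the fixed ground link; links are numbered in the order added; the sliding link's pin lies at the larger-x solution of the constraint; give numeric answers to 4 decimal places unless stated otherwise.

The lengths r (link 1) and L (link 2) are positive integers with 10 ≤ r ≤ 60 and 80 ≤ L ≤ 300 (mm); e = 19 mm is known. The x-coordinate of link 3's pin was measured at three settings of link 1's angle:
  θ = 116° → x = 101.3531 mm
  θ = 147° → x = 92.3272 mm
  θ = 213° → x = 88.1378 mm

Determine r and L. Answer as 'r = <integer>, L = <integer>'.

constraint per measurement: (x − r cos θ)² + (r sin θ − e)² = L²
subtracting the θ₁ and θ₂ equations cancels the r² and L² terms:
r = (x₁² − x₂²) / (2[(x₁cos θ₁ + e sin θ₁) − (x₂cos θ₂ + e sin θ₂)]) = 21.9998 → r = 22
L² = (x₁ − r cos θ₁)² + (r sin θ₁ − e)² = 12320.9911 → L = 111.0000 → L = 111
check at θ₃=213°: x = 88.1378 (printed 88.1378) ✓

r = 22, L = 111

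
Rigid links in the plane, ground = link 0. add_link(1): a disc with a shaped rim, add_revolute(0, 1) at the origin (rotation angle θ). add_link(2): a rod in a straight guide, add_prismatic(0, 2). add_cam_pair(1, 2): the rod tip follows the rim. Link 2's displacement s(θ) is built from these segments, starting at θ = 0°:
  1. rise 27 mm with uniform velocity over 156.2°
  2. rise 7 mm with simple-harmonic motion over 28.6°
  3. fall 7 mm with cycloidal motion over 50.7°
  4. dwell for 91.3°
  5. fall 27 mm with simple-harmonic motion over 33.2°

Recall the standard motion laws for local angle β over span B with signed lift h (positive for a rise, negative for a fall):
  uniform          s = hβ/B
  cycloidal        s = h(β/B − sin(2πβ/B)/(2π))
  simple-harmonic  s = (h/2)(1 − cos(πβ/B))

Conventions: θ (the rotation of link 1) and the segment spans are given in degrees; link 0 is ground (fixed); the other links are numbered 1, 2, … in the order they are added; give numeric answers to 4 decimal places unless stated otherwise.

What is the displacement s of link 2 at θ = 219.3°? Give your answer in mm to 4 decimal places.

segment 1 (0° to 156.2°, uniform, h = 27) is passed completely: s = 0.0000 + (27) = 27.0000
segment 2 (156.2° to 184.8°, simple-harmonic, h = 7) is passed completely: s = 27.0000 + (7) = 34.0000
θ = 219.3° falls in segment 3 (184.8° to 235.5°, cycloidal, h = -7): β = 219.3 − 184.8 = 34.5°, B = 50.7°; Δs = -7·(0.6805 − sin(2π·0.6805)/(2π)) = -5.7728; s = 34.0000 − 5.7728 = 28.2272

28.2272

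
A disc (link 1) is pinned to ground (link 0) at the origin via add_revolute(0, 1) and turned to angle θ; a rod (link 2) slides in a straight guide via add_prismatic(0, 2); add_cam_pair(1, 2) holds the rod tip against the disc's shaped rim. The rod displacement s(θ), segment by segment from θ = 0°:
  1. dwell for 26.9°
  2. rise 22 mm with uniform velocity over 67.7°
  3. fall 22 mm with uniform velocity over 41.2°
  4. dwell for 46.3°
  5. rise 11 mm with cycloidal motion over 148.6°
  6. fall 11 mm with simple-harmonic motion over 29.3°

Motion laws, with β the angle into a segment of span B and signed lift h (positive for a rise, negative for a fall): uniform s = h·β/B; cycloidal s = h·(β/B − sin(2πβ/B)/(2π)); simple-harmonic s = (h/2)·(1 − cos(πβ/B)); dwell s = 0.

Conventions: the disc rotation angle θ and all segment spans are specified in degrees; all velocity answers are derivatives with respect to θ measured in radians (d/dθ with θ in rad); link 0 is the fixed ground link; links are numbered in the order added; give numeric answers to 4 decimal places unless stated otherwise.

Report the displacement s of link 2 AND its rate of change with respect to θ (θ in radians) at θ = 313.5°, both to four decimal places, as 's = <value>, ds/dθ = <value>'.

segment 1 (0° to 26.9°, dwell): s unchanged at 0.0000
segment 2 (26.9° to 94.6°, uniform, h = 22) is passed completely: s = 0.0000 + (22) = 22.0000
segment 3 (94.6° to 135.8°, uniform, h = -22) is passed completely: s = 22.0000 + (-22) = 0.0000
segment 4 (135.8° to 182.1°, dwell): s unchanged at 0.0000
θ = 313.5° falls in segment 5 (182.1° to 330.7°, cycloidal, h = 11): β = 313.5 − 182.1 = 131.4°, B = 148.6°; Δs = 11·(0.8843 − sin(2π·0.8843)/(2π)) = 10.8907; s = 0.0000 + 10.8907 = 10.8907
velocity in seg [182.1°–330.7°] (cycloidal), θ in radians: β = 131.4° = 2.2934 rad, B = 148.6° = 2.5936 rad; ds/dθ = (h/B)(1 − cos(2πβ/B)) = (11/2.5936)(1 − cos(2π·0.8843)) = 1.073047 mm/rad

s = 10.8907, ds/dθ = 1.0730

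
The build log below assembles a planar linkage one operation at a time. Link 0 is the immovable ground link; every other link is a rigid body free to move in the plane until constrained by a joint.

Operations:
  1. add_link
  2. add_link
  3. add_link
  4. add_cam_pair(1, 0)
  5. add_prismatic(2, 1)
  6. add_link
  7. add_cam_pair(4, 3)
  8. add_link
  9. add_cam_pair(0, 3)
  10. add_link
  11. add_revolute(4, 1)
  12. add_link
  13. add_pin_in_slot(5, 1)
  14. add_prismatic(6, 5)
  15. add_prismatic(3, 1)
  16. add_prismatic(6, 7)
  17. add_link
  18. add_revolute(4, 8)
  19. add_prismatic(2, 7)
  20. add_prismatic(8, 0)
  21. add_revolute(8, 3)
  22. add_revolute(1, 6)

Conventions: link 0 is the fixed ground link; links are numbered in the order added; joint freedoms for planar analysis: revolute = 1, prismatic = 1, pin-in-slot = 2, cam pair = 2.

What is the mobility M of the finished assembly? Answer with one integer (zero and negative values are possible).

(L,J1,J2)=(1,0,0); link0 fixed
link1: (2,0,0)
link2: (3,0,0)
link3: (4,0,0)
C 1-0 [J2]: (4,0,1)
P 2-1 [J1]: (4,1,1)
link4: (5,1,1)
C 4-3 [J2]: (5,1,2)
link5: (6,1,2)
C 0-3 [J2]: (6,1,3)
link6: (7,1,3)
R 4-1 [J1]: (7,2,3)
link7: (8,2,3)
PS 5-1 [J2]: (8,2,4)
P 6-5 [J1]: (8,3,4)
P 3-1 [J1]: (8,4,4)
P 6-7 [J1]: (8,5,4)
link8: (9,5,4)
R 4-8 [J1]: (9,6,4)
P 2-7 [J1]: (9,7,4)
P 8-0 [J1]: (9,8,4)
R 8-3 [J1]: (9,9,4)
R 1-6 [J1]: (9,10,4)
Grübler: 3·8 − 2·10 − 4 = 0

M = 0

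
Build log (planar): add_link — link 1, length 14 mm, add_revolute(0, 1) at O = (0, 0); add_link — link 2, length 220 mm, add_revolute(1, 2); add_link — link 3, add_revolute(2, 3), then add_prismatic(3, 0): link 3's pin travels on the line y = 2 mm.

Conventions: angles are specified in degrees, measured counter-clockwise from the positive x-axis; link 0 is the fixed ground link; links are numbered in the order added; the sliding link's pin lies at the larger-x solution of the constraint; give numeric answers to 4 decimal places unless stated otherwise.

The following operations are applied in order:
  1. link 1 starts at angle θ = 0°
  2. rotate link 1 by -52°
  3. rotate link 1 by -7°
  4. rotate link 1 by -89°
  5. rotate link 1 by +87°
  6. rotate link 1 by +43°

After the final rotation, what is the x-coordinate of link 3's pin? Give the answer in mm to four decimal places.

geometry: r = 14 mm, L = 220 mm, e = 2 mm; θ starts at 0°
rotate link 1 by -52°: θ ← 0° -52° = -52°
rotate link 1 by -7°: θ ← -52° -7° = -59°
rotate link 1 by -89°: θ ← -59° -89° = -148°
rotate link 1 by +87°: θ ← -148° +87° = -61°
rotate link 1 by +43°: θ ← -61° +43° = -18°
crank pin P = (r cos θ, r sin θ) = (13.314791, -4.326238)
h = r sin θ − e = -4.326238 − 2 = -6.326238
x = r cos θ + √(L² − h²) = 13.314791 + 219.909024 = 233.223815

233.2238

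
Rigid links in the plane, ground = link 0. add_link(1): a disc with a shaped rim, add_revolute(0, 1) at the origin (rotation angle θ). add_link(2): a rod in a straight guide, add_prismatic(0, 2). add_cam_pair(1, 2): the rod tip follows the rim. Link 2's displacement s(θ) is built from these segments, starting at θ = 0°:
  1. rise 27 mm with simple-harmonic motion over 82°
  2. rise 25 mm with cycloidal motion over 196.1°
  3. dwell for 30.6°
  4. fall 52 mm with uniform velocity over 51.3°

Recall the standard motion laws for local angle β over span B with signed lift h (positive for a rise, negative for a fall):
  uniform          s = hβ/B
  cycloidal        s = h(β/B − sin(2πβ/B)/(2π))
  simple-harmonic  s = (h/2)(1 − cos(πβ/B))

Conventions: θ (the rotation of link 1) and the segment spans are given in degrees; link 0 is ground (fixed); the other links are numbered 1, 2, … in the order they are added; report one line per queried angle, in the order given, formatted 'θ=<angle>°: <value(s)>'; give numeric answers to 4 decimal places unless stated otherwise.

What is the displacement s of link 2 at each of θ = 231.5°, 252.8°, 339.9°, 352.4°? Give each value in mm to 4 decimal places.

segment 1 (0° to 82°, simple-harmonic, h = 27) is passed completely: s = 0.0000 + (27) = 27.0000
θ = 231.5° falls in segment 2 (82° to 278.1°, cycloidal, h = 25): β = 231.5 − 82 = 149.5°, B = 196.1°; Δs = 25·(0.7624 − sin(2π·0.7624)/(2π)) = 23.0260; s = 27.0000 + 23.0260 = 50.0260
θ = 252.8° falls in segment 2 (82° to 278.1°, cycloidal, h = 25): β = 252.8 − 82 = 170.8°, B = 196.1°; Δs = 25·(0.8710 − sin(2π·0.8710)/(2π)) = 24.6582; s = 27.0000 + 24.6582 = 51.6582
segment 2 (82° to 278.1°, cycloidal, h = 25) is passed completely: s = 27.0000 + (25) = 52.0000
segment 3 (278.1° to 308.7°, dwell): s unchanged at 52.0000
θ = 339.9° falls in segment 4 (308.7° to 360°, uniform, h = -52): β = 339.9 − 308.7 = 31.2°, B = 51.3°; Δs = -52·31.2/51.3 = -31.6257; s = 52.0000 − 31.6257 = 20.3743
θ = 352.4° falls in segment 4 (308.7° to 360°, uniform, h = -52): β = 352.4 − 308.7 = 43.7°, B = 51.3°; Δs = -52·43.7/51.3 = -44.2963; s = 52.0000 − 44.2963 = 7.7037

θ=231.5°: 50.0260
θ=252.8°: 51.6582
θ=339.9°: 20.3743
θ=352.4°: 7.7037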